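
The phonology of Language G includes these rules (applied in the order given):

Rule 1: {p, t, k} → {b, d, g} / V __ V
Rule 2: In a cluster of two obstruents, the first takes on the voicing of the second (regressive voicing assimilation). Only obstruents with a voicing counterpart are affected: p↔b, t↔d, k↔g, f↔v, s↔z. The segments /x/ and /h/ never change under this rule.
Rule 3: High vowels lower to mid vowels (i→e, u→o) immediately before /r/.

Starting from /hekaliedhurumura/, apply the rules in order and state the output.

Rule 1 (intervocalic voicing): /k/ is a voiceless stop between vowels /e/ and /a/, so it voices to [g]. /hekaliedhurumura/ → hegaliedhurumura.
Rule 2 (regressive voicing assimilation): /d/ precedes the voiceless obstruent /h/, so it devoices to [t] by assimilation. /hegaliedhurumura/ → hegaliethurumura.
Rule 3 (pre-rhotic lowering): /u/ is a high vowel immediately before /r/, so it lowers to [o]. /u/ is a high vowel immediately before /r/, so it lowers to [o]. /hegaliethurumura/ → hegaliethorumora.

hegaliethorumora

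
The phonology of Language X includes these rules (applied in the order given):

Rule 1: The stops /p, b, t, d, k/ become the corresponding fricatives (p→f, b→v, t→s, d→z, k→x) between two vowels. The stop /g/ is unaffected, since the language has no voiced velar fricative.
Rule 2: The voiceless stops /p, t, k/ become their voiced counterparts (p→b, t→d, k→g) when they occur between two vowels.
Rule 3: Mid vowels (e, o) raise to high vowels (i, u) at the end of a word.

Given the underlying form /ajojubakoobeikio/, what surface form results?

Rule 1 (intervocalic spirantization): /b/ is a stop between vowels /u/ and /a/, so it spirantizes to the fricative [v]. /k/ is a stop between vowels /a/ and /o/, so it spirantizes to the fricative [x]. /b/ is a stop between vowels /o/ and /e/, so it spirantizes to the fricative [v]. /k/ is a stop between vowels /i/ and /i/, so it spirantizes to the fricative [x]. /ajojubakoobeikio/ → ajojuvaxooveixio.
Rule 2 (intervocalic voicing): no segment meets the environment; /ajojuvaxooveixio/ is unchanged.
Rule 3 (final vowel raising): /o/ is a mid vowel in word-final position, so it raises to [u]. /ajojuvaxooveixio/ → ajojuvaxooveixiu.

ajojuvaxooveixiu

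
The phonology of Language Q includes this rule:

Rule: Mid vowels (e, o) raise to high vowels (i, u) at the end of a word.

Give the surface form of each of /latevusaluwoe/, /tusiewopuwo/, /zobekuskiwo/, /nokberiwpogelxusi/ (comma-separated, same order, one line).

latevusaluwoi, tusiewopuwu, zobekuskiwu, nokberiwpogelxusi

/latevusaluwoe/: /e/ is a mid vowel in word-final position, so it raises to [i]. → [latevusaluwoi].
/tusiewopuwo/: /o/ is a mid vowel in word-final position, so it raises to [u]. → [tusiewopuwu].
/zobekuskiwo/: /o/ is a mid vowel in word-final position, so it raises to [u]. → [zobekuskiwu].
/nokberiwpogelxusi/: the rule's environment is not met; surfaces unchanged as [nokberiwpogelxusi].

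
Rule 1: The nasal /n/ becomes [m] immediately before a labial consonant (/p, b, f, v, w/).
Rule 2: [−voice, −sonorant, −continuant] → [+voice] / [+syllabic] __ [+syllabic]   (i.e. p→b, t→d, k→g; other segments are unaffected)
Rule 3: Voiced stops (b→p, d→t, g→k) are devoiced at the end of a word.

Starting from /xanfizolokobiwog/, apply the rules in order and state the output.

Rule 1 (nasal place assimilation): /n/ precedes the labial consonant /f/, so it assimilates in place to [m]. /xanfizolokobiwog/ → xamfizolokobiwog.
Rule 2 (intervocalic voicing): /k/ is a voiceless stop between vowels /o/ and /o/, so it voices to [g]. /xamfizolokobiwog/ → xamfizologobiwog.
Rule 3 (final devoicing): /g/ is a voiced stop in word-final position, so it devoices to [k]. /xamfizologobiwog/ → xamfizologobiwok.

xamfizologobiwok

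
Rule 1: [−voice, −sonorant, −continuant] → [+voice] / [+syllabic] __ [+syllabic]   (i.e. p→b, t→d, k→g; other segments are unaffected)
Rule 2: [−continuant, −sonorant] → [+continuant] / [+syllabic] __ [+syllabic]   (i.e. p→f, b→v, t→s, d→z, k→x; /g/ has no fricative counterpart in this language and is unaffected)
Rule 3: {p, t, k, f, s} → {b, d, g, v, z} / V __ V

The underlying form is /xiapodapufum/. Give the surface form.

xiavozavuvum

Rule 1 (intervocalic voicing): /p/ is a voiceless stop between vowels /a/ and /o/, so it voices to [b]. /p/ is a voiceless stop between vowels /a/ and /u/, so it voices to [b]. /xiapodapufum/ → xiabodabufum.
Rule 2 (intervocalic spirantization): /b/ is a stop between vowels /a/ and /o/, so it spirantizes to the fricative [v]. /d/ is a stop between vowels /o/ and /a/, so it spirantizes to the fricative [z]. /b/ is a stop between vowels /a/ and /u/, so it spirantizes to the fricative [v]. /xiabodabufum/ → xiavozavufum.
Rule 3 (intervocalic voicing): /f/ is a voiceless obstruent between vowels /u/ and /u/, so it voices to [v]. /xiavozavufum/ → xiavozavuvum.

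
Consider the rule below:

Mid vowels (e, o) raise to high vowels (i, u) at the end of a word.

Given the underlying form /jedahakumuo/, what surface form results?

/o/ is a mid vowel in word-final position, so it raises to [u].
The other instance of /e/ does not occur in the required environment and remains unchanged.
Surface form: [jedahakumuu].

jedahakumuu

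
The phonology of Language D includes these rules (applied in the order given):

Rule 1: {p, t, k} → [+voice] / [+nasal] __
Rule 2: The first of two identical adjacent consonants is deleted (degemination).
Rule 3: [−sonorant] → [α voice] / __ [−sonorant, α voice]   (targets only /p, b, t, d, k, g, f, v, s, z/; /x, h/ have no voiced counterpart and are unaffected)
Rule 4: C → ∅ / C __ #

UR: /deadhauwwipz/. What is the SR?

deathauwib

Rule 1 (post-nasal voicing): no segment meets the environment; /deadhauwwipz/ is unchanged.
Rule 2 (degemination): /ww/ is a geminate; the first /w/ deletes. /deadhauwwipz/ → deadhauwipz.
Rule 3 (regressive voicing assimilation): /d/ precedes the voiceless obstruent /h/, so it devoices to [t] by assimilation. /p/ precedes the voiced obstruent /z/, so it voices to [b] by assimilation. /deadhauwipz/ → deathauwibz.
Rule 4 (final cluster simplification): /z/ is the second consonant of a word-final cluster /bz/, so it deletes. /deathauwibz/ → deathauwib.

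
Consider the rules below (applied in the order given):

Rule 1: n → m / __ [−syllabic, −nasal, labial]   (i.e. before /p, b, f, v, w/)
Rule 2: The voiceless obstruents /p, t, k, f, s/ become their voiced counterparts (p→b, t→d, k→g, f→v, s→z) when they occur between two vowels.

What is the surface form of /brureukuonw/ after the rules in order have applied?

Rule 1 (nasal place assimilation): /n/ precedes the labial consonant /w/, so it assimilates in place to [m]. /brureukuonw/ → brureukuomw.
Rule 2 (intervocalic voicing): /k/ is a voiceless obstruent between vowels /u/ and /u/, so it voices to [g]. /brureukuomw/ → brureuguomw.

brureuguomw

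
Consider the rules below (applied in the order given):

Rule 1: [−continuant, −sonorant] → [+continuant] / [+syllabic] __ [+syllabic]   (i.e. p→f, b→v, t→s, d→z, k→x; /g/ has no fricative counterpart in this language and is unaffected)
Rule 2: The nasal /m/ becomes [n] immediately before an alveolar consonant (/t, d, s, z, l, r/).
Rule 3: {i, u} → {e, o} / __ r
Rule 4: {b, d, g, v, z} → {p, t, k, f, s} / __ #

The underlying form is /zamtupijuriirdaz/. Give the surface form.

zantufijorierdas

Rule 1 (intervocalic spirantization): /p/ is a stop between vowels /u/ and /i/, so it spirantizes to the fricative [f]. /zamtupijuriirdaz/ → zamtufijuriirdaz.
Rule 2 (nasal place assimilation): /m/ precedes the alveolar consonant /t/, so it assimilates in place to [n]. /zamtufijuriirdaz/ → zantufijuriirdaz.
Rule 3 (pre-rhotic lowering): /u/ is a high vowel immediately before /r/, so it lowers to [o]. /i/ is a high vowel immediately before /r/, so it lowers to [e]. /zantufijuriirdaz/ → zantufijorierdaz.
Rule 4 (final devoicing): /z/ is a voiced obstruent in word-final position, so it devoices to [s]. /zantufijorierdaz/ → zantufijorierdas.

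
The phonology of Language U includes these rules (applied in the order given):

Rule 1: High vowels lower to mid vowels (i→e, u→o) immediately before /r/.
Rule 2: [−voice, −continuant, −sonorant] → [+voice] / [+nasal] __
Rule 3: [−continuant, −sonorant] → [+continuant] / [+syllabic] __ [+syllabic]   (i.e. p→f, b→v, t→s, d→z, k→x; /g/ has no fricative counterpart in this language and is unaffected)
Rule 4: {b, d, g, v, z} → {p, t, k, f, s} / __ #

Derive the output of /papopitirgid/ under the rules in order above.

pafofisergit

Rule 1 (pre-rhotic lowering): /i/ is a high vowel immediately before /r/, so it lowers to [e]. /papopitirgid/ → papopitergid.
Rule 2 (post-nasal voicing): no segment meets the environment; /papopitergid/ is unchanged.
Rule 3 (intervocalic spirantization): /p/ is a stop between vowels /a/ and /o/, so it spirantizes to the fricative [f]. /p/ is a stop between vowels /o/ and /i/, so it spirantizes to the fricative [f]. /t/ is a stop between vowels /i/ and /e/, so it spirantizes to the fricative [s]. /papopitergid/ → pafofisergid.
Rule 4 (final devoicing): /d/ is a voiced obstruent in word-final position, so it devoices to [t]. /pafofisergid/ → pafofisergit.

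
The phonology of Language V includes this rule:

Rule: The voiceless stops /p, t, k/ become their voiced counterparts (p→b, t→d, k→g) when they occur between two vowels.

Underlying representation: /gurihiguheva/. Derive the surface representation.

No segment of /gurihiguheva/ meets the structural description of the rule, so the form surfaces unchanged.

gurihiguheva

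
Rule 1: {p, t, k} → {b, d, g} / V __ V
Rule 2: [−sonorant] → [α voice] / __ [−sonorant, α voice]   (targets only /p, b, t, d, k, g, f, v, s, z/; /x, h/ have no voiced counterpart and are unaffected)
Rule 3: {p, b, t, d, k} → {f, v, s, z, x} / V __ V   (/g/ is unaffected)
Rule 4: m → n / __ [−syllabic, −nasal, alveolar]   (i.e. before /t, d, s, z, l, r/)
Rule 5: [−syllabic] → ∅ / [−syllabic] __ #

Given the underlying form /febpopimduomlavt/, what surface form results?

Rule 1 (intervocalic voicing): /p/ is a voiceless stop between vowels /o/ and /i/, so it voices to [b]. /febpopimduomlavt/ → febpobimduomlavt.
Rule 2 (regressive voicing assimilation): /b/ precedes the voiceless obstruent /p/, so it devoices to [p] by assimilation. /v/ precedes the voiceless obstruent /t/, so it devoices to [f] by assimilation. /febpobimduomlavt/ → feppobimduomlaft.
Rule 3 (intervocalic spirantization): /b/ is a stop between vowels /o/ and /i/, so it spirantizes to the fricative [v]. /feppobimduomlaft/ → feppovimduomlaft.
Rule 4 (nasal place assimilation): /m/ precedes the alveolar consonant /d/, so it assimilates in place to [n]. /m/ precedes the alveolar consonant /l/, so it assimilates in place to [n]. /feppovimduomlaft/ → feppovinduonlaft.
Rule 5 (final cluster simplification): /t/ is the second consonant of a word-final cluster /ft/, so it deletes. /feppovinduonlaft/ → feppovinduonlaf.

feppovinduonlaf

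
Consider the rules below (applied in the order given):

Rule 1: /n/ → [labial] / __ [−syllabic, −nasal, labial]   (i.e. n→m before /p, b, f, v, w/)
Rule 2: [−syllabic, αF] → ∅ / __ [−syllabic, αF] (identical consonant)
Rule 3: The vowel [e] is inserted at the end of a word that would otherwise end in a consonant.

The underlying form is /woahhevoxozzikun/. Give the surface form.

woahevoxozikune

Rule 1 (nasal place assimilation): no segment meets the environment; /woahhevoxozzikun/ is unchanged.
Rule 2 (degemination): /hh/ is a geminate; the first /h/ deletes. /zz/ is a geminate; the first /z/ deletes. /woahhevoxozzikun/ → woahevoxozikun.
Rule 3 (final e-epenthesis): the form ends in the consonant /n/, so [e] is inserted word-finally. /woahevoxozikun/ → woahevoxozikune.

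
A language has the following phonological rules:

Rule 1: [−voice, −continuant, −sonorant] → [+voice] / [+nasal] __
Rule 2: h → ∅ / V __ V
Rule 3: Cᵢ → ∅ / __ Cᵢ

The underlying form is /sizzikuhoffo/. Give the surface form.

sizikuofo

Rule 1 (post-nasal voicing): no segment meets the environment; /sizzikuhoffo/ is unchanged.
Rule 2 (intervocalic h-deletion): /h/ occurs between vowels /u/ and /o/, so it deletes. /sizzikuhoffo/ → sizzikuoffo.
Rule 3 (degemination): /zz/ is a geminate; the first /z/ deletes. /ff/ is a geminate; the first /f/ deletes. /sizzikuoffo/ → sizikuofo.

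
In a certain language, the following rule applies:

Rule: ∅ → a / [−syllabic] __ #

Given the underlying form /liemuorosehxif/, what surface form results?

liemuorosehxifa

the form ends in the consonant /f/, so [a] is inserted word-finally.
Surface form: [liemuorosehxifa].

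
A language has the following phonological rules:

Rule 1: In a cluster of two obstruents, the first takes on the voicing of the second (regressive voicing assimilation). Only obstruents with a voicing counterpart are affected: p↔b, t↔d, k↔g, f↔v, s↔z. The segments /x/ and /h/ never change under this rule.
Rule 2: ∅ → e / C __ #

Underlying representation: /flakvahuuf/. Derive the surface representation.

Rule 1 (regressive voicing assimilation): /k/ precedes the voiced obstruent /v/, so it voices to [g] by assimilation. /flakvahuuf/ → flagvahuuf.
Rule 2 (final e-epenthesis): the form ends in the consonant /f/, so [e] is inserted word-finally. /flagvahuuf/ → flagvahuufe.

flagvahuufe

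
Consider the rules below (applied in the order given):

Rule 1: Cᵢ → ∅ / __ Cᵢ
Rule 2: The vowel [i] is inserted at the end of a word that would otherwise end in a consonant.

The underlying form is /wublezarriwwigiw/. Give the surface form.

wublezariwigiwi

Rule 1 (degemination): /rr/ is a geminate; the first /r/ deletes. /ww/ is a geminate; the first /w/ deletes. /wublezarriwwigiw/ → wublezariwigiw.
Rule 2 (final i-epenthesis): the form ends in the consonant /w/, so [i] is inserted word-finally. /wublezariwigiw/ → wublezariwigiwi.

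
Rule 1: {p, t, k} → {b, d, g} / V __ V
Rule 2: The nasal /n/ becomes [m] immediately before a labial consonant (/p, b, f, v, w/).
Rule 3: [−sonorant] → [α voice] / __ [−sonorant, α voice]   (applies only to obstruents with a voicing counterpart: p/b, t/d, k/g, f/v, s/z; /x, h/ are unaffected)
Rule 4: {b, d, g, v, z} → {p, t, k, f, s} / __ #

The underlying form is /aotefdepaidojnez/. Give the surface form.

aodevdebaidojnes

Rule 1 (intervocalic voicing): /t/ is a voiceless stop between vowels /o/ and /e/, so it voices to [d]. /p/ is a voiceless stop between vowels /e/ and /a/, so it voices to [b]. /aotefdepaidojnez/ → aodefdebaidojnez.
Rule 2 (nasal place assimilation): no segment meets the environment; /aodefdebaidojnez/ is unchanged.
Rule 3 (regressive voicing assimilation): /f/ precedes the voiced obstruent /d/, so it voices to [v] by assimilation. /aodefdebaidojnez/ → aodevdebaidojnez.
Rule 4 (final devoicing): /z/ is a voiced obstruent in word-final position, so it devoices to [s]. /aodevdebaidojnez/ → aodevdebaidojnes.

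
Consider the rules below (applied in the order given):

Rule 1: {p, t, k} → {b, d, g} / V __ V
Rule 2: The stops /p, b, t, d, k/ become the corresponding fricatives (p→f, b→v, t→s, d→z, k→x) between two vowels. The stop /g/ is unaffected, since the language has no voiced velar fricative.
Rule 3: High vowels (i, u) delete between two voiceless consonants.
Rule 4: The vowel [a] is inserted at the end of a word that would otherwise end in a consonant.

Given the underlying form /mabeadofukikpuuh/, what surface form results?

Rule 1 (intervocalic voicing): /k/ is a voiceless stop between vowels /u/ and /i/, so it voices to [g]. /mabeadofukikpuuh/ → mabeadofugikpuuh.
Rule 2 (intervocalic spirantization): /b/ is a stop between vowels /a/ and /e/, so it spirantizes to the fricative [v]. /d/ is a stop between vowels /a/ and /o/, so it spirantizes to the fricative [z]. /mabeadofugikpuuh/ → maveazofugikpuuh.
Rule 3 (high vowel syncope): no segment meets the environment; /maveazofugikpuuh/ is unchanged.
Rule 4 (final a-epenthesis): the form ends in the consonant /h/, so [a] is inserted word-finally. /maveazofugikpuuh/ → maveazofugikpuuha.

maveazofugikpuuha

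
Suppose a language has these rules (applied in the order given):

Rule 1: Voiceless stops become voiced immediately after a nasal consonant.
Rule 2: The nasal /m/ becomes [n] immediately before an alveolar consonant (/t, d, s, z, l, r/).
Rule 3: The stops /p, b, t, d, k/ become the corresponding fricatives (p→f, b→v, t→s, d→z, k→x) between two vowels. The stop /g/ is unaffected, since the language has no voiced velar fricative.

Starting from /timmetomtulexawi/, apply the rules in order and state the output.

timmesondulexawi

Rule 1 (post-nasal voicing): /t/ is a voiceless stop immediately after the nasal /m/, so it voices to [d]. /timmetomtulexawi/ → timmetomdulexawi.
Rule 2 (nasal place assimilation): /m/ precedes the alveolar consonant /d/, so it assimilates in place to [n]. /timmetomdulexawi/ → timmetondulexawi.
Rule 3 (intervocalic spirantization): /t/ is a stop between vowels /e/ and /o/, so it spirantizes to the fricative [s]. /timmetondulexawi/ → timmesondulexawi.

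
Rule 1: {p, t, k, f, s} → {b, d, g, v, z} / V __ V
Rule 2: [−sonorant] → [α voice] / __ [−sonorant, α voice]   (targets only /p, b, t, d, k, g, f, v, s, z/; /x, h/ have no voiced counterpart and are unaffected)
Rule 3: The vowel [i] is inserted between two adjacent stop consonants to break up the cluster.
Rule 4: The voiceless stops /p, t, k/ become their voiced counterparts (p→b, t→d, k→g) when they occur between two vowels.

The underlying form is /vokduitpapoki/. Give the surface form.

vogiduidibabogi

Rule 1 (intervocalic voicing): /p/ is a voiceless obstruent between vowels /a/ and /o/, so it voices to [b]. /k/ is a voiceless obstruent between vowels /o/ and /i/, so it voices to [g]. /vokduitpapoki/ → vokduitpabogi.
Rule 2 (regressive voicing assimilation): /k/ precedes the voiced obstruent /d/, so it voices to [g] by assimilation. /vokduitpabogi/ → vogduitpabogi.
Rule 3 (stop-cluster i-epenthesis): /g/ and /d/ form a stop–stop cluster, so [i] is inserted between them. /t/ and /p/ form a stop–stop cluster, so [i] is inserted between them. /vogduitpabogi/ → vogiduitipabogi.
Rule 4 (intervocalic voicing): /t/ is a voiceless stop between vowels /i/ and /i/, so it voices to [d]. /p/ is a voiceless stop between vowels /i/ and /a/, so it voices to [b]. /vogiduitipabogi/ → vogiduidibabogi.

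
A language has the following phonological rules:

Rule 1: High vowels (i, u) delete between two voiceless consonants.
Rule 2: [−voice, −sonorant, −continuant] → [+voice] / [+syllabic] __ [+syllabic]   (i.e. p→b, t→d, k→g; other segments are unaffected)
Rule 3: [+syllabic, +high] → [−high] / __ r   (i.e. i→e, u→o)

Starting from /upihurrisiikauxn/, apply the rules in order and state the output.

Rule 1 (high vowel syncope): /i/ is a high vowel flanked by voiceless consonants /p/ and /h/, so it deletes. /upihurrisiikauxn/ → uphurrisiikauxn.
Rule 2 (intervocalic voicing): /k/ is a voiceless stop between vowels /i/ and /a/, so it voices to [g]. /uphurrisiikauxn/ → uphurrisiigauxn.
Rule 3 (pre-rhotic lowering): /u/ is a high vowel immediately before /r/, so it lowers to [o]. /uphurrisiigauxn/ → uphorrisiigauxn.

uphorrisiigauxn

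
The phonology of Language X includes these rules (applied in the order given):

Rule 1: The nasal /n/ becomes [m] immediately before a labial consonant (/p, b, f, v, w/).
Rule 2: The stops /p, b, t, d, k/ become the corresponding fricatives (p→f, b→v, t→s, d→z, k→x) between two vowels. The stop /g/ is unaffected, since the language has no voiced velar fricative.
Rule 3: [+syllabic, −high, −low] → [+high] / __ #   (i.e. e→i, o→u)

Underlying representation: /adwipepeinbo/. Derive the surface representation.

adwifefeimbu

Rule 1 (nasal place assimilation): /n/ precedes the labial consonant /b/, so it assimilates in place to [m]. /adwipepeinbo/ → adwipepeimbo.
Rule 2 (intervocalic spirantization): /p/ is a stop between vowels /i/ and /e/, so it spirantizes to the fricative [f]. /p/ is a stop between vowels /e/ and /e/, so it spirantizes to the fricative [f]. /adwipepeimbo/ → adwifefeimbo.
Rule 3 (final vowel raising): /o/ is a mid vowel in word-final position, so it raises to [u]. /adwifefeimbo/ → adwifefeimbu.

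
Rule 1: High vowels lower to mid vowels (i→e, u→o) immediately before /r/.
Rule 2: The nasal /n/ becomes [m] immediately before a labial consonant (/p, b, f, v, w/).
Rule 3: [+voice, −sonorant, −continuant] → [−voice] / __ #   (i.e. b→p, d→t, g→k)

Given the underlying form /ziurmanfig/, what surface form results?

Rule 1 (pre-rhotic lowering): /u/ is a high vowel immediately before /r/, so it lowers to [o]. /ziurmanfig/ → ziormanfig.
Rule 2 (nasal place assimilation): /n/ precedes the labial consonant /f/, so it assimilates in place to [m]. /ziormanfig/ → ziormamfig.
Rule 3 (final devoicing): /g/ is a voiced stop in word-final position, so it devoices to [k]. /ziormamfig/ → ziormamfik.

ziormamfik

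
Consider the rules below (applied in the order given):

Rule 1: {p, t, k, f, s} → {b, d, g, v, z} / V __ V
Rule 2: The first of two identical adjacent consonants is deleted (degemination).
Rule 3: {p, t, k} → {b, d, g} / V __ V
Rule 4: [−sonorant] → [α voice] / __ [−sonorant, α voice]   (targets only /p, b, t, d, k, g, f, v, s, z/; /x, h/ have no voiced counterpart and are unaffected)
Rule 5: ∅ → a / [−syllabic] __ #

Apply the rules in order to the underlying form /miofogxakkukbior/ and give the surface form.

Rule 1 (intervocalic voicing): /f/ is a voiceless obstruent between vowels /o/ and /o/, so it voices to [v]. /miofogxakkukbior/ → miovogxakkukbior.
Rule 2 (degemination): /kk/ is a geminate; the first /k/ deletes. /miovogxakkukbior/ → miovogxakukbior.
Rule 3 (intervocalic voicing): /k/ is a voiceless stop between vowels /a/ and /u/, so it voices to [g]. /miovogxakukbior/ → miovogxagukbior.
Rule 4 (regressive voicing assimilation): /g/ precedes the voiceless obstruent /x/, so it devoices to [k] by assimilation. /k/ precedes the voiced obstruent /b/, so it voices to [g] by assimilation. /miovogxagukbior/ → miovokxagugbior.
Rule 5 (final a-epenthesis): the form ends in the consonant /r/, so [a] is inserted word-finally. /miovokxagugbior/ → miovokxagugbiora.

miovokxagugbiora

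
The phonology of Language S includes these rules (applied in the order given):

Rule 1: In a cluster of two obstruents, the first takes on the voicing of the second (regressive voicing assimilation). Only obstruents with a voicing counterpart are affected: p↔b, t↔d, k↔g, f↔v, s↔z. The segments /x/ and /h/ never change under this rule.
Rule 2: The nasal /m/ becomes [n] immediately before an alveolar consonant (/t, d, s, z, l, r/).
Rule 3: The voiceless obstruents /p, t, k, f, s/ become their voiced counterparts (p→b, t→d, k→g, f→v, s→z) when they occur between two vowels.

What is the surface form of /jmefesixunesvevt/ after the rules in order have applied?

Rule 1 (regressive voicing assimilation): /s/ precedes the voiced obstruent /v/, so it voices to [z] by assimilation. /v/ precedes the voiceless obstruent /t/, so it devoices to [f] by assimilation. /jmefesixunesvevt/ → jmefesixunezveft.
Rule 2 (nasal place assimilation): no segment meets the environment; /jmefesixunezveft/ is unchanged.
Rule 3 (intervocalic voicing): /f/ is a voiceless obstruent between vowels /e/ and /e/, so it voices to [v]. /s/ is a voiceless obstruent between vowels /e/ and /i/, so it voices to [z]. /jmefesixunezveft/ → jmevezixunezveft.

jmevezixunezveft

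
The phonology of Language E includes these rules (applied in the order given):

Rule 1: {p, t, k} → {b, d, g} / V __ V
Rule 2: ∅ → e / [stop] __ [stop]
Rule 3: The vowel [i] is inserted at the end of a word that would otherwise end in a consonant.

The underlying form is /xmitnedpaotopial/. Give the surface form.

Rule 1 (intervocalic voicing): /t/ is a voiceless stop between vowels /o/ and /o/, so it voices to [d]. /p/ is a voiceless stop between vowels /o/ and /i/, so it voices to [b]. /xmitnedpaotopial/ → xmitnedpaodobial.
Rule 2 (stop-cluster e-epenthesis): /d/ and /p/ form a stop–stop cluster, so [e] is inserted between them. /xmitnedpaodobial/ → xmitnedepaodobial.
Rule 3 (final i-epenthesis): the form ends in the consonant /l/, so [i] is inserted word-finally. /xmitnedepaodobial/ → xmitnedepaodobiali.

xmitnedepaodobiali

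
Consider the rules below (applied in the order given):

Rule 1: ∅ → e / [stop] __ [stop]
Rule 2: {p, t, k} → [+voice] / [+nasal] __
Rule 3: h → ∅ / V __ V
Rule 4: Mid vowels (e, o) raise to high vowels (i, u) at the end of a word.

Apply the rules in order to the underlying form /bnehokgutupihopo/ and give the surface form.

Rule 1 (stop-cluster e-epenthesis): /k/ and /g/ form a stop–stop cluster, so [e] is inserted between them. /bnehokgutupihopo/ → bnehokegutupihopo.
Rule 2 (post-nasal voicing): no segment meets the environment; /bnehokegutupihopo/ is unchanged.
Rule 3 (intervocalic h-deletion): /h/ occurs between vowels /e/ and /o/, so it deletes. /h/ occurs between vowels /i/ and /o/, so it deletes. /bnehokegutupihopo/ → bneokegutupiopo.
Rule 4 (final vowel raising): /o/ is a mid vowel in word-final position, so it raises to [u]. /bneokegutupiopo/ → bneokegutupiopu.

bneokegutupiopu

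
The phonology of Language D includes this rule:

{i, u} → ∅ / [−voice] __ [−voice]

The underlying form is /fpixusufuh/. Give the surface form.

/i/ is a high vowel flanked by voiceless consonants /p/ and /x/, so it deletes.
/u/ is a high vowel flanked by voiceless consonants /x/ and /s/, so it deletes.
/u/ is a high vowel flanked by voiceless consonants /s/ and /f/, so it deletes.
/u/ is a high vowel flanked by voiceless consonants /f/ and /h/, so it deletes.
Surface form: [fpxsfh].

fpxsfh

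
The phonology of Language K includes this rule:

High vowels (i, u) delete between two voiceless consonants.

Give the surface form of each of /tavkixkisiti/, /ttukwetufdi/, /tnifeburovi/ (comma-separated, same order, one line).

tavkxksti, ttkwetfdi, tnifeburovi

/tavkixkisiti/: /i/ is a high vowel flanked by voiceless consonants /k/ and /x/, so it deletes. /i/ is a high vowel flanked by voiceless consonants /k/ and /s/, so it deletes. /i/ is a high vowel flanked by voiceless consonants /s/ and /t/, so it deletes. → [tavkxksti].
/ttukwetufdi/: /u/ is a high vowel flanked by voiceless consonants /t/ and /k/, so it deletes. /u/ is a high vowel flanked by voiceless consonants /t/ and /f/, so it deletes. → [ttkwetfdi].
/tnifeburovi/: the rule's environment is not met; surfaces unchanged as [tnifeburovi].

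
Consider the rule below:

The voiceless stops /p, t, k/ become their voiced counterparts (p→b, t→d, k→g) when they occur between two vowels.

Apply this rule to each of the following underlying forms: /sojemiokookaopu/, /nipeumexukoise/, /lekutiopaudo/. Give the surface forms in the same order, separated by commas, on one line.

/sojemiokookaopu/: /k/ is a voiceless stop between vowels /o/ and /o/, so it voices to [g]. /k/ is a voiceless stop between vowels /o/ and /a/, so it voices to [g]. /p/ is a voiceless stop between vowels /o/ and /u/, so it voices to [b]. → [sojemiogoogaobu].
/nipeumexukoise/: /p/ is a voiceless stop between vowels /i/ and /e/, so it voices to [b]. /k/ is a voiceless stop between vowels /u/ and /o/, so it voices to [g]. → [nibeumexugoise].
/lekutiopaudo/: /k/ is a voiceless stop between vowels /e/ and /u/, so it voices to [g]. /t/ is a voiceless stop between vowels /u/ and /i/, so it voices to [d]. /p/ is a voiceless stop between vowels /o/ and /a/, so it voices to [b]. → [legudiobaudo].

sojemiogoogaobu, nibeumexugoise, legudiobaudo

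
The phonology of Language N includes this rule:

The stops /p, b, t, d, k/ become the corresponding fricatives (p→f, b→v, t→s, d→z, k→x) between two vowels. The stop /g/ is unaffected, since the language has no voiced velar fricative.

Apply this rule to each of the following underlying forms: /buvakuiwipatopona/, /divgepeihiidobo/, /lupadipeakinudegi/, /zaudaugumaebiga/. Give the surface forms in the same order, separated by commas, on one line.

buvaxuiwifasofona, divgefeihiizovo, lufazifeaxinuzegi, zauzaugumaeviga

/buvakuiwipatopona/: /k/ is a stop between vowels /a/ and /u/, so it spirantizes to the fricative [x]. /p/ is a stop between vowels /i/ and /a/, so it spirantizes to the fricative [f]. /t/ is a stop between vowels /a/ and /o/, so it spirantizes to the fricative [s]. /p/ is a stop between vowels /o/ and /o/, so it spirantizes to the fricative [f]. → [buvaxuiwifasofona].
/divgepeihiidobo/: /p/ is a stop between vowels /e/ and /e/, so it spirantizes to the fricative [f]. /d/ is a stop between vowels /i/ and /o/, so it spirantizes to the fricative [z]. /b/ is a stop between vowels /o/ and /o/, so it spirantizes to the fricative [v]. → [divgefeihiizovo].
/lupadipeakinudegi/: /p/ is a stop between vowels /u/ and /a/, so it spirantizes to the fricative [f]. /d/ is a stop between vowels /a/ and /i/, so it spirantizes to the fricative [z]. /p/ is a stop between vowels /i/ and /e/, so it spirantizes to the fricative [f]. /k/ is a stop between vowels /a/ and /i/, so it spirantizes to the fricative [x]. /d/ is a stop between vowels /u/ and /e/, so it spirantizes to the fricative [z]. → [lufazifeaxinuzegi].
/zaudaugumaebiga/: /d/ is a stop between vowels /u/ and /a/, so it spirantizes to the fricative [z]. /b/ is a stop between vowels /e/ and /i/, so it spirantizes to the fricative [v]. → [zauzaugumaeviga].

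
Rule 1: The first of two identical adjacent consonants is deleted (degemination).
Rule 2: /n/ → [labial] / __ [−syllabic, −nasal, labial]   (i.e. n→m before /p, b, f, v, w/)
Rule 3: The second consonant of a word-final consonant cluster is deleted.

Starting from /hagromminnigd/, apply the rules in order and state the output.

Rule 1 (degemination): /mm/ is a geminate; the first /m/ deletes. /nn/ is a geminate; the first /n/ deletes. /hagromminnigd/ → hagrominigd.
Rule 2 (nasal place assimilation): no segment meets the environment; /hagrominigd/ is unchanged.
Rule 3 (final cluster simplification): /d/ is the second consonant of a word-final cluster /gd/, so it deletes. /hagrominigd/ → hagrominig.

hagrominig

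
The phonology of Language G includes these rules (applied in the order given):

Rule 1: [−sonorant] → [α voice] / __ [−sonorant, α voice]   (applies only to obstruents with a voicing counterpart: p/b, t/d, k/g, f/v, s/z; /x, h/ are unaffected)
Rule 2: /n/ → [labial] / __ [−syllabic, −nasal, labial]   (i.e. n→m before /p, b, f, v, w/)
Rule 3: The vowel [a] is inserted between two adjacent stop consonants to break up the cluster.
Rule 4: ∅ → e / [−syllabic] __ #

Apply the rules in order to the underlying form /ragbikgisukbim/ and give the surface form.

Rule 1 (regressive voicing assimilation): /k/ precedes the voiced obstruent /g/, so it voices to [g] by assimilation. /k/ precedes the voiced obstruent /b/, so it voices to [g] by assimilation. /ragbikgisukbim/ → ragbiggisugbim.
Rule 2 (nasal place assimilation): no segment meets the environment; /ragbiggisugbim/ is unchanged.
Rule 3 (stop-cluster a-epenthesis): /g/ and /b/ form a stop–stop cluster, so [a] is inserted between them. /g/ and /g/ form a stop–stop cluster, so [a] is inserted between them. /g/ and /b/ form a stop–stop cluster, so [a] is inserted between them. /ragbiggisugbim/ → ragabigagisugabim.
Rule 4 (final e-epenthesis): the form ends in the consonant /m/, so [e] is inserted word-finally. /ragabigagisugabim/ → ragabigagisugabime.

ragabigagisugabime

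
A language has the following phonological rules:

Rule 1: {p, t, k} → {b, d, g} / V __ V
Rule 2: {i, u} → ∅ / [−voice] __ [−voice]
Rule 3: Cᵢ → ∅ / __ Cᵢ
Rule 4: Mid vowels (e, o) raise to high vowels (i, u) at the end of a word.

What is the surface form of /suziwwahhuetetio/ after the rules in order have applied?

suziwahuedediu

Rule 1 (intervocalic voicing): /t/ is a voiceless stop between vowels /e/ and /e/, so it voices to [d]. /t/ is a voiceless stop between vowels /e/ and /i/, so it voices to [d]. /suziwwahhuetetio/ → suziwwahhuededio.
Rule 2 (high vowel syncope): no segment meets the environment; /suziwwahhuededio/ is unchanged.
Rule 3 (degemination): /ww/ is a geminate; the first /w/ deletes. /hh/ is a geminate; the first /h/ deletes. /suziwwahhuededio/ → suziwahuededio.
Rule 4 (final vowel raising): /o/ is a mid vowel in word-final position, so it raises to [u]. /suziwahuededio/ → suziwahuedediu.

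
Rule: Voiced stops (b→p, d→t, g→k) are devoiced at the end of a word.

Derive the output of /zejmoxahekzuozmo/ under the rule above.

No segment of /zejmoxahekzuozmo/ meets the structural description of the rule, so the form surfaces unchanged.

zejmoxahekzuozmo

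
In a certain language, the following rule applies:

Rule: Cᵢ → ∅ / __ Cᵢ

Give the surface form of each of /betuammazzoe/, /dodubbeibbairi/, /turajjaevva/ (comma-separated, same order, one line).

/betuammazzoe/: /mm/ is a geminate; the first /m/ deletes. /zz/ is a geminate; the first /z/ deletes. → [betuamazoe].
/dodubbeibbairi/: /bb/ is a geminate; the first /b/ deletes. /bb/ is a geminate; the first /b/ deletes. → [dodubeibairi].
/turajjaevva/: /jj/ is a geminate; the first /j/ deletes. /vv/ is a geminate; the first /v/ deletes. → [turajaeva].

betuamazoe, dodubeibairi, turajaeva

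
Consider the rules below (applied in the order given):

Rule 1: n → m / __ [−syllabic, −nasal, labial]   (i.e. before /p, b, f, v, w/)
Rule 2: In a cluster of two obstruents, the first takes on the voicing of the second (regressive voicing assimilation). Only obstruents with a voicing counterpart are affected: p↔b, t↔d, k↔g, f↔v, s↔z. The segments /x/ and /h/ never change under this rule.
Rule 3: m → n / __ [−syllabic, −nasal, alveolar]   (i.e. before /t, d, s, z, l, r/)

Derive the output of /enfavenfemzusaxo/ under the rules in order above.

emfavemfenzusaxo

Rule 1 (nasal place assimilation): /n/ precedes the labial consonant /f/, so it assimilates in place to [m]. /n/ precedes the labial consonant /f/, so it assimilates in place to [m]. /enfavenfemzusaxo/ → emfavemfemzusaxo.
Rule 2 (regressive voicing assimilation): no segment meets the environment; /emfavemfemzusaxo/ is unchanged.
Rule 3 (nasal place assimilation): /m/ precedes the alveolar consonant /z/, so it assimilates in place to [n]. /emfavemfemzusaxo/ → emfavemfenzusaxo.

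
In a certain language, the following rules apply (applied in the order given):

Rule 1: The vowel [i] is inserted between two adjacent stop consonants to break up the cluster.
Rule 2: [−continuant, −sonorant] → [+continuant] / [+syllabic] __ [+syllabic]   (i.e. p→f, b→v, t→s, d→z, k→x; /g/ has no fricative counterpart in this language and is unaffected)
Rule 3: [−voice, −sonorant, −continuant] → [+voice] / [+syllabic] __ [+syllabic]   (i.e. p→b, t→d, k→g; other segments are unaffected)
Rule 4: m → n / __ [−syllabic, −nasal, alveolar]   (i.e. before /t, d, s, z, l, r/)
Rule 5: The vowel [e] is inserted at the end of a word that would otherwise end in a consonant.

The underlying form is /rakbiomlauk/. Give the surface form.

Rule 1 (stop-cluster i-epenthesis): /k/ and /b/ form a stop–stop cluster, so [i] is inserted between them. /rakbiomlauk/ → rakibiomlauk.
Rule 2 (intervocalic spirantization): /k/ is a stop between vowels /a/ and /i/, so it spirantizes to the fricative [x]. /b/ is a stop between vowels /i/ and /i/, so it spirantizes to the fricative [v]. /rakibiomlauk/ → raxiviomlauk.
Rule 3 (intervocalic voicing): no segment meets the environment; /raxiviomlauk/ is unchanged.
Rule 4 (nasal place assimilation): /m/ precedes the alveolar consonant /l/, so it assimilates in place to [n]. /raxiviomlauk/ → raxivionlauk.
Rule 5 (final e-epenthesis): the form ends in the consonant /k/, so [e] is inserted word-finally. /raxivionlauk/ → raxivionlauke.

raxivionlauke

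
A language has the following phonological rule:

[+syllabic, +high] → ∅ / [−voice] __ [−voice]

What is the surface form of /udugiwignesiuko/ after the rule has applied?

udugiwignesiuko

No segment of /udugiwignesiuko/ meets the structural description of the rule, so the form surfaces unchanged.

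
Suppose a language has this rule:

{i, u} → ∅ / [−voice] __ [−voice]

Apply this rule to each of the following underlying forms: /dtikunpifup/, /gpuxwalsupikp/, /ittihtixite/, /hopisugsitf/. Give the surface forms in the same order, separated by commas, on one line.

dtkunpfp, gpxwalspkp, itthtxte, hopsugstf

/dtikunpifup/: /i/ is a high vowel flanked by voiceless consonants /t/ and /k/, so it deletes. /i/ is a high vowel flanked by voiceless consonants /p/ and /f/, so it deletes. /u/ is a high vowel flanked by voiceless consonants /f/ and /p/, so it deletes. → [dtkunpfp].
/gpuxwalsupikp/: /u/ is a high vowel flanked by voiceless consonants /p/ and /x/, so it deletes. /u/ is a high vowel flanked by voiceless consonants /s/ and /p/, so it deletes. /i/ is a high vowel flanked by voiceless consonants /p/ and /k/, so it deletes. → [gpxwalspkp].
/ittihtixite/: /i/ is a high vowel flanked by voiceless consonants /t/ and /h/, so it deletes. /i/ is a high vowel flanked by voiceless consonants /t/ and /x/, so it deletes. /i/ is a high vowel flanked by voiceless consonants /x/ and /t/, so it deletes. → [itthtxte].
/hopisugsitf/: /i/ is a high vowel flanked by voiceless consonants /p/ and /s/, so it deletes. /i/ is a high vowel flanked by voiceless consonants /s/ and /t/, so it deletes. → [hopsugstf].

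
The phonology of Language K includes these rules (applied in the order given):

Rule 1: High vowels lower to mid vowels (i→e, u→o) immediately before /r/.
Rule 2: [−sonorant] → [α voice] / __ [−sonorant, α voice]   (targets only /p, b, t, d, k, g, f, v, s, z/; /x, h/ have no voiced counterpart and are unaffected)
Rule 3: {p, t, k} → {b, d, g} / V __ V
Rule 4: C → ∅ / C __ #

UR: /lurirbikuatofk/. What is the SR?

Rule 1 (pre-rhotic lowering): /u/ is a high vowel immediately before /r/, so it lowers to [o]. /i/ is a high vowel immediately before /r/, so it lowers to [e]. /lurirbikuatofk/ → lorerbikuatofk.
Rule 2 (regressive voicing assimilation): no segment meets the environment; /lorerbikuatofk/ is unchanged.
Rule 3 (intervocalic voicing): /k/ is a voiceless stop between vowels /i/ and /u/, so it voices to [g]. /t/ is a voiceless stop between vowels /a/ and /o/, so it voices to [d]. /lorerbikuatofk/ → lorerbiguadofk.
Rule 4 (final cluster simplification): /k/ is the second consonant of a word-final cluster /fk/, so it deletes. /lorerbiguadofk/ → lorerbiguadof.

lorerbiguadof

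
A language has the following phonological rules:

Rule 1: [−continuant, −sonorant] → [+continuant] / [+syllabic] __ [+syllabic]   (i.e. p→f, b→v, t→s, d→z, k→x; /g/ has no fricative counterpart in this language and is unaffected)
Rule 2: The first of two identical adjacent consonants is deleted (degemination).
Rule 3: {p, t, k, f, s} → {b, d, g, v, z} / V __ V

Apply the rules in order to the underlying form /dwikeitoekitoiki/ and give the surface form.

dwixeizoexizoixi

Rule 1 (intervocalic spirantization): /k/ is a stop between vowels /i/ and /e/, so it spirantizes to the fricative [x]. /t/ is a stop between vowels /i/ and /o/, so it spirantizes to the fricative [s]. /k/ is a stop between vowels /e/ and /i/, so it spirantizes to the fricative [x]. /t/ is a stop between vowels /i/ and /o/, so it spirantizes to the fricative [s]. /k/ is a stop between vowels /i/ and /i/, so it spirantizes to the fricative [x]. /dwikeitoekitoiki/ → dwixeisoexisoixi.
Rule 2 (degemination): no segment meets the environment; /dwixeisoexisoixi/ is unchanged.
Rule 3 (intervocalic voicing): /s/ is a voiceless obstruent between vowels /i/ and /o/, so it voices to [z]. /s/ is a voiceless obstruent between vowels /i/ and /o/, so it voices to [z]. /dwixeisoexisoixi/ → dwixeizoexizoixi.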